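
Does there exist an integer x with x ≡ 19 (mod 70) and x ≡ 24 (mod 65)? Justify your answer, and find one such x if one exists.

gcd(70, 65) = 5. A simultaneous solution exists iff 19 ≡ 24 (mod 5); here 19 mod 5 = 4 = 24 mod 5, so it does.
Step through x = 19, 19 + 70, 19 + 2·70, …: the values 19, 89 reduce mod 65 to 19, 24. The value 89 hits 24.
Indeed 89 ≡ 19 (mod 70) and 89 ≡ 24 (mod 65).

x = 89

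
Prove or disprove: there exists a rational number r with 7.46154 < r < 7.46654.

r = 209/28

Scale by 28: the interval becomes (208.92312, 209.06312), which contains the integer 209.
Dividing back, 7.46154 < 209/28 < 7.46654, and 209/28 is rational.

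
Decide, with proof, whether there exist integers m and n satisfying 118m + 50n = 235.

No such integers exist.

gcd(118, 50) = 2, so every integer of the form 118m + 50n is a multiple of 2.
But 235 = 2·117 + 1, so 2 ∤ 235.
Hence no integers m, n satisfy the equation.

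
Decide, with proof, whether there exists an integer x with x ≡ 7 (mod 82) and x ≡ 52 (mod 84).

Both moduli are multiples of 2 = gcd(82, 84), so any solution would satisfy x ≡ 7 and x ≡ 52 modulo 2 simultaneously.
But 7 mod 2 = 1 while 52 mod 2 = 0, a contradiction.
So no integer satisfies both congruences.

There is no such integer.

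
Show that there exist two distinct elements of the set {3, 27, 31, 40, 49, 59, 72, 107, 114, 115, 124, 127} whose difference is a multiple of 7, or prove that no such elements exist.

The pair (3, 31) works.

3 mod 7 = 3 and 31 mod 7 = 3, so 31 − 3 = 28 = 4·7.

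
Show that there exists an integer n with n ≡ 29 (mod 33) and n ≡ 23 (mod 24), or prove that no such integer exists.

Here gcd(33, 24) = 3, and both 29 and 23 leave remainder 2 mod 3, so the system is consistent.
The integers ≡ 29 (mod 33) are 29, 62, 95, …; their remainders mod 24 are 5, 14, 23, so n = 95 is the first that is ≡ 23 (mod 24).
Check: 95 mod 33 = 29, 95 mod 24 = 23. ✓

n = 95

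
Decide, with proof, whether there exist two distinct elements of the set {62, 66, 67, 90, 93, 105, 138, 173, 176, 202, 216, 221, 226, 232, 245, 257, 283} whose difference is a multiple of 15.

62 and 257 are such a pair.

Reduce each element mod 15: 62↦2, 66↦6, 67↦7, 90↦0, 93↦3, 105↦0, 138↦3, 173↦8, 176↦11, 202↦7, 216↦6, 221↦11, 226↦1, 232↦7, 245↦5, 257↦2, 283↦13. The residue 2 repeats (at 62 and 257), and 257 − 62 = 195 = 13·15.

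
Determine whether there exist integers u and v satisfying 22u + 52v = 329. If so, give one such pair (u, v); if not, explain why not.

Any value of 22u + 52v is a multiple of gcd(22, 52) = 2.
However 329 leaves remainder 1 on division by 2.
Hence no integers u, v satisfy the equation.

No, no such integers exist.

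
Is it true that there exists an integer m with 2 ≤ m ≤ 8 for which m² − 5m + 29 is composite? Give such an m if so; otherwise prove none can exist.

m = 6

At m = 6: 6² − 5·6 + 29 = 35 = 5·7, which is composite.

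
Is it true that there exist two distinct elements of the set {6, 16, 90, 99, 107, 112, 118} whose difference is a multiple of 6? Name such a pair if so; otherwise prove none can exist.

The pair (6, 90) works.

Both 6 and 90 leave remainder 0 on division by 6; their difference 84 = 14·6 is a multiple of 6.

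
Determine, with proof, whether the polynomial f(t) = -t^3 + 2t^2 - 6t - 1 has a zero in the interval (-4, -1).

No.

Evaluate at the endpoints: f(-4) = 119, f(-1) = 8 — same sign (positive).
f'(t) = -3t^2 + 4t - 6 has discriminant 4² − 4·(-3)·(-6) = -56 < 0, so f' has no real roots and is negative for every real t.
Hence f is strictly decreasing on ℝ, and in particular on [-4, -1]. A strictly monotone function with same-sign endpoint values stays positive on the whole interval, so f has no zero in (-4, -1).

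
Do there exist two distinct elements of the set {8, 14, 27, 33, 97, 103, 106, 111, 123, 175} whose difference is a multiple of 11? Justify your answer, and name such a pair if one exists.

There is no such pair.

Reduce each element modulo 11: 8↦8, 14↦3, 27↦5, 33↦0, 97↦9, 103↦4, 106↦7, 111↦1, 123↦2, 175↦10.
No residue repeats among the 10 elements, so no pair has difference ≡ 0 (mod 11).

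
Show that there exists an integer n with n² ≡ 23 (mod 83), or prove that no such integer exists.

Take n = 40. Then 40² = 1600 = 19·83 + 23, so 40² ≡ 23 (mod 83).

n = 40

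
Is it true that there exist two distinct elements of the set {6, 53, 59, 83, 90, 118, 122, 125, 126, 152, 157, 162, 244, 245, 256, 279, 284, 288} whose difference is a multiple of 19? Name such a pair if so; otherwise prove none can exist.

Residues mod 19: 6↦6, 53↦15, 59↦2, 83↦7, 90↦14, 118↦4, 122↦8, 125↦11, 126↦12, 152↦0, 157↦5, 162↦10, 244↦16, 245↦17, 256↦9, 279↦13, 284↦18, 288↦3.
These 18 residues are pairwise different, hence no difference of two elements is divisible by 19.

No, no such pair exists.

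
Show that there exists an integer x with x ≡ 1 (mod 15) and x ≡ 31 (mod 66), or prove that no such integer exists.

gcd(15, 66) = 3. A simultaneous solution exists iff 1 ≡ 31 (mod 3); here 1 mod 3 = 1 = 31 mod 3, so it does.
List candidates x ≡ 1 (mod 15): 1, 16, 31. Modulo 66 these are 1, 16, 31; 31 gives 31 as required.
Check: 31 mod 15 = 1, 31 mod 66 = 31. ✓

x = 31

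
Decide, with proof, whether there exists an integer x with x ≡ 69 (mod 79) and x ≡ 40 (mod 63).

x = 859

The moduli 79 and 63 are coprime, so by the Chinese Remainder Theorem a unique solution modulo 4977 exists.
Any solution of the first congruence is x = 69 + 79t; substituting into the second, 79t ≡ 40 − 69 ≡ 34 (mod 63).
79 ≡ 16 (mod 63), so this reads 16t ≡ 34 (mod 63). Note 16·4 = 64 ≡ 1 (mod 63) (as 64 − 1 = 1·63), so 16⁻¹ ≡ 4.
Multiplying by 4: t ≡ 4·34 = 136 ≡ 10 (mod 63).
Taking t = 10 gives x = 69 + 79·10 = 859.
Check: 859 mod 79 = 69, 859 mod 63 = 40. ✓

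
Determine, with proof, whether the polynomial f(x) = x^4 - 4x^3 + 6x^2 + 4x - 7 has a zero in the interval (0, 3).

f(0) = -7 and f(3) = 32, which have opposite signs.
As a polynomial, f is continuous on every closed interval.
By the Intermediate Value Theorem, f takes the value 0 somewhere in the open interval.

Yes, f has a root in the interval.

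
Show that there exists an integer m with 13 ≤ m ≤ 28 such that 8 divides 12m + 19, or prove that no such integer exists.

The values of 12m + 19 for m = 13, 14, …, 28 are 175, 187, 199, 211, 223, 235, 247, 259, 271, 283, 295, 307, 319, 331, 343, 355; reduced mod 8 these are 7, 3, 7, 3, 7, 3, 7, 3, 7, 3, 7, 3, 7, 3, 7, 3.
The residue 0 does not occur, so no m in [13, 28] makes 12m + 19 a multiple of 8.

There is no such integer m in that range.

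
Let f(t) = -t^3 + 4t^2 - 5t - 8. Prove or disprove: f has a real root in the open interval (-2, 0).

Yes, f has a root in the interval.

f(-2) = 26 and f(0) = -8, which have opposite signs.
As a polynomial, f is continuous on every closed interval.
By the Intermediate Value Theorem f must vanish at some point of (-2, 0).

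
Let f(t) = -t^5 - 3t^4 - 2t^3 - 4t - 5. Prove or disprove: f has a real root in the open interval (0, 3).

No such root exists.

f(0) = -5 and f(3) = -557, both negative, so a sign-change argument is unavailable; we show f keeps this sign on the whole interval.
The nonzero coefficients of f are all negative, so for t > 0 every term of f(t) is negative (the constant term -5 strictly so).
Therefore f(t) < 0 throughout (0, 3), and f has no zero there.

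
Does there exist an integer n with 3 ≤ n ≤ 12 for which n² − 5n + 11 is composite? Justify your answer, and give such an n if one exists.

At n = 11: 11² − 5·11 + 11 = 77 = 7·11, which is composite.

n = 11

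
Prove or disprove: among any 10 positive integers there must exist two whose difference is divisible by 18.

No; for instance {15, 16, 17, 18, 19, 20, 21, 22, 23, 24} is a counterexample.

Take the 10 consecutive integers 15, 16, …, 24: their residues mod 18 are all distinct because 10 ≤ 18.
No two share a residue, so no pair has difference divisible by 18; the claim fails for this set.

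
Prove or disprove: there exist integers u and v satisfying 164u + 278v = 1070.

gcd(164, 278) = 2, and 2 divides 1070, so integer solutions exist.
Dividing through by 2 reduces the equation to 82u + 139v = 535.
Run the Euclidean algorithm on 139 and 82: 139 = 1·82 + 57, 82 = 1·57 + 25, 57 = 2·25 + 7, 25 = 3·7 + 4, 7 = 1·4 + 3, 4 = 1·3 + 1, 3 = 3·1 + 0.
Back-substituting, 1 = 4 − 1·3 = 4 − (7 − 1·4) = −7 + 2·4 = −7 + 2·(25 − 3·7) = 2·25 − 7·7 = 2·25 − 7·(57 − 2·25) = −7·57 + 16·25 = −7·57 + 16·(82 − 1·57) = 16·82 − 23·57 = 16·82 − 23·(139 − 1·82) = −23·139 + 39·82; that is, 82·39 + 139·(-23) = 1.
Scaling by 535 gives the particular solution (u, v) = (20865, -12305).
The general solution is u = 20865 + 139k, v = -12305 − 82k; taking k = -150 gives the smaller pair u = 15, v = -5.
Check: 164·15 + 278·(-5) = 2460 − 1390 = 1070. ✓

u = 15, v = -5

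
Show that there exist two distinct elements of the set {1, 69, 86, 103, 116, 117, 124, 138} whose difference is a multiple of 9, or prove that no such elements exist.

Two integers differ by a multiple of 9 exactly when they have the same residue mod 9. The residues are 1↦1, 69↦6, 86↦5, 103↦4, 116↦8, 117↦0, 124↦7, 138↦3.
These 8 residues are pairwise different, hence no difference of two elements is divisible by 9.

No such pair exists.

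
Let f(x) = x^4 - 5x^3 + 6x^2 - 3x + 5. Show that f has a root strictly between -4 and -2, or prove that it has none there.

f(-4) = 689 and f(-2) = 91, both positive, so a sign-change argument is unavailable; we show f keeps this sign on the whole interval.
Substitute x = -2 − u, where 0 < u < 2 on the interval. Expanding, f(-2 − u) = u^4 + 13u^3 + 60u^2 + 119u + 91.
All 5 nonzero coefficients of this polynomial in u are positive; hence for u > 0 the value is a sum of positive terms (the constant 91 among them).
Therefore f(x) > 0 throughout (-4, -2), and f has no zero there.

No such root exists.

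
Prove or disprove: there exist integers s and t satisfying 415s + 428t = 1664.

s = 300, t = -287

Since gcd(415, 428) = 1, every integer is an integer combination of 415 and 428.
Run the Euclidean algorithm on 428 and 415: 428 = 1·415 + 13, 415 = 31·13 + 12, 13 = 1·12 + 1, 12 = 12·1 + 0.
Back-substituting, 1 = 13 − 1·12 = 13 − (415 − 31·13) = −415 + 32·13 = −415 + 32·(428 − 1·415) = 32·428 − 33·415; that is, 415·(-33) + 428·32 = 1.
Scaling by 1664 gives the particular solution (s, t) = (-54912, 53248).
Shifting by a multiple of (428, −415) keeps it a solution: s = -54912 + 129·428 = 300, t = 53248 − 129·415 = -287.
Check: 415·300 + 428·(-287) = 124500 − 122836 = 1664. ✓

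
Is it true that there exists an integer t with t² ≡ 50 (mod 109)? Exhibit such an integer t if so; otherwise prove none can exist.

There is no such integer.

Apply Euler's criterion with the prime 109: 50 is a quadratic residue iff 50^54 ≡ 1 (mod 109), and a non-residue iff it is ≡ −1.
Repeated squaring mod 109: 50^2 = 2500 ≡ 102; 50^4 ≡ 102² = 10404 ≡ 49; 50^8 ≡ 49² = 2401 ≡ 3; 50^16 ≡ 3² = 9 ≡ 9; 50^32 ≡ 9² = 81 ≡ 81.
Since 54 = 32 + 16 + 4 + 2, 50^54 ≡ 81 · 9 · 49 · 102; multiplying out mod 109: 81·9 = 729 ≡ 75, then 75·49 = 3675 ≡ 78, then 78·102 = 7956 ≡ 108. Thus 50^54 ≡ 108 ≡ −1 (mod 109).
By Euler's criterion 50 is a quadratic non-residue mod 109: no t satisfies t² ≡ 50 (mod 109).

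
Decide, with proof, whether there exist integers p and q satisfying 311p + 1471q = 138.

Since gcd(311, 1471) = 1, every integer is an integer combination of 311 and 1471.
Dividing repeatedly: 1471 = 4·311 + 227, 311 = 1·227 + 84, 227 = 2·84 + 59, 84 = 1·59 + 25, 59 = 2·25 + 9, 25 = 2·9 + 7, 9 = 1·7 + 2, 7 = 3·2 + 1, 2 = 2·1 + 0.
Back-substituting, 1 = 7 − 3·2 = 7 − 3·(9 − 1·7) = −3·9 + 4·7 = −3·9 + 4·(25 − 2·9) = 4·25 − 11·9 = 4·25 − 11·(59 − 2·25) = −11·59 + 26·25 = −11·59 + 26·(84 − 1·59) = 26·84 − 37·59 = 26·84 − 37·(227 − 2·84) = −37·227 + 100·84 = −37·227 + 100·(311 − 1·227) = 100·311 − 137·227 = 100·311 − 137·(1471 − 4·311) = −137·1471 + 648·311; that is, 311·648 + 1471·(-137) = 1.
Scaling by 138 gives the particular solution (p, q) = (89424, -18906).
Subtracting 60·1471 from p and adding 60·311 to q gives the tidier solution (1164, -246).
Check: 311·1164 + 1471·(-246) = 362004 − 361866 = 138. ✓

p = 1164, q = -246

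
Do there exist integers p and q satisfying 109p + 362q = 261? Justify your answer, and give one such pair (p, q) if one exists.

109 and 362 are coprime, so 109p + 362q ranges over all of ℤ.
Euclidean algorithm: 362 = 3·109 + 35, 109 = 3·35 + 4, 35 = 8·4 + 3, 4 = 1·3 + 1, 3 = 3·1 + 0.
Back-substituting, 1 = 4 − 1·3 = 4 − (35 − 8·4) = −35 + 9·4 = −35 + 9·(109 − 3·35) = 9·109 − 28·35 = 9·109 − 28·(362 − 3·109) = −28·362 + 93·109; that is, 109·93 + 362·(-28) = 1.
Scaling by 261 gives the particular solution (p, q) = (24273, -7308).
The general solution is p = 24273 + 362k, q = -7308 − 109k; taking k = -67 gives the smaller pair p = 19, q = -5.
Check: 109·19 + 362·(-5) = 2071 − 1810 = 261. ✓

p = 19, q = -5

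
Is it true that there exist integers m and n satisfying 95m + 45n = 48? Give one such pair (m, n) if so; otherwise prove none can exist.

Any value of 95m + 45n is a multiple of gcd(95, 45) = 5.
But 48 = 5·9 + 3, so 5 ∤ 48.
Hence no integers m, n satisfy the equation.

No such integers exist.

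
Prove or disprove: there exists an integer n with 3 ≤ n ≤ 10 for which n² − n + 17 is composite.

No, no such integer n in that range exists.

The values for n = 3, 4, …, 10 are 23, 29, 37, 47, 59, 73, 89, 107, and each of these is prime.
So no value in the range makes the expression composite.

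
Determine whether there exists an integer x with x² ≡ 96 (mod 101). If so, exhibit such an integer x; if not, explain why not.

x = 55

Take x = 55. Then 55² = 3025 = 29·101 + 96, so 55² ≡ 96 (mod 101).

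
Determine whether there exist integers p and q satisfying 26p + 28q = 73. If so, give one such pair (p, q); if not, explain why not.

No such integers exist.

gcd(26, 28) = 2, so every integer of the form 26p + 28q is a multiple of 2.
But 73 is not a multiple of 2 (it leaves remainder 1).
So the equation is unsolvable over ℤ.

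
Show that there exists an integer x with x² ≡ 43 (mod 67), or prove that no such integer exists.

Apply Euler's criterion with the prime 67: 43 is a quadratic residue iff 43^33 ≡ 1 (mod 67), and a non-residue iff it is ≡ −1.
Squaring successively (mod 67): 43^2 = 1849 ≡ 40; 43^4 ≡ 40² = 1600 ≡ 59; 43^8 ≡ 59² = 3481 ≡ 64; 43^16 ≡ 64² = 4096 ≡ 9; 43^32 ≡ 9² = 81 ≡ 14.
Since 33 = 32 + 1, 43^33 ≡ 14 · 43; multiplying out mod 67: 14·43 = 602 ≡ 66. Thus 43^33 ≡ 66 ≡ −1 (mod 67).
The value −1 means 43 is a non-residue modulo 67, so x² ≡ 43 (mod 67) is impossible.

There is no such integer.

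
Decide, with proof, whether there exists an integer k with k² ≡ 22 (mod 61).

k = 49 works: 49² = 2401, and 2401 − 22 = 2379 = 39·61.

k = 49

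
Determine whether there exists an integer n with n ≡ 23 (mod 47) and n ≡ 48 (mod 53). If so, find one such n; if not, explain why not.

n = 1903

The moduli 47 and 53 are coprime, so by the Chinese Remainder Theorem a unique solution modulo 2491 exists.
Any solution of the first congruence is n = 23 + 47t; substituting into the second, 47t ≡ 48 − 23 ≡ 25 (mod 53).
Invert 47 mod 53 by the Euclidean algorithm: 53 = 1·47 + 6, 47 = 7·6 + 5, 6 = 1·5 + 1, 5 = 5·1 + 0; back-substituting, 1 = 6 − 1·5 = 6 − (47 − 7·6) = −47 + 8·6 = −47 + 8·(53 − 1·47) = 8·53 − 9·47. Hence 47·(-9) ≡ 1, so 47⁻¹ ≡ -9 ≡ 44 (mod 53).
Multiplying by 44: t ≡ 44·25 = 1100 ≡ 40 (mod 53).
With t = 40: n = 23 + 47·40 = 1903.
Check: 1903 mod 47 = 23, 1903 mod 53 = 48. ✓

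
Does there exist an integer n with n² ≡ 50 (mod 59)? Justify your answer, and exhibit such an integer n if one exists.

No such integer exists.

Apply Euler's criterion with the prime 59: 50 is a quadratic residue iff 50^29 ≡ 1 (mod 59), and a non-residue iff it is ≡ −1.
Squaring successively (mod 59): 50^2 = 2500 ≡ 22; 50^4 ≡ 22² = 484 ≡ 12; 50^8 ≡ 12² = 144 ≡ 26; 50^16 ≡ 26² = 676 ≡ 27.
Since 29 = 16 + 8 + 4 + 1, 50^29 ≡ 27 · 26 · 12 · 50; multiplying out mod 59: 27·26 = 702 ≡ 53, then 53·12 = 636 ≡ 46, then 46·50 = 2300 ≡ 58. Thus 50^29 ≡ 58 ≡ −1 (mod 59).
By Euler's criterion 50 is a quadratic non-residue mod 59: no n satisfies n² ≡ 50 (mod 59).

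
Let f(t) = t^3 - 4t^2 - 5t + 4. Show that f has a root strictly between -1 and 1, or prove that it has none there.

Such a root exists.

f(-1) = 4 and f(1) = -4, which have opposite signs.
Since f is a polynomial it is continuous on [-1, 1].
By the Intermediate Value Theorem, f takes the value 0 somewhere in the open interval.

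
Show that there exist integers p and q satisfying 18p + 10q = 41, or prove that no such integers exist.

Both 18 and 10 are divisible by gcd(18, 10) = 2, hence so is any combination 18p + 10q.
But 41 = 2·20 + 1, so 2 ∤ 41.
So the equation is unsolvable over ℤ.

No such integers exist.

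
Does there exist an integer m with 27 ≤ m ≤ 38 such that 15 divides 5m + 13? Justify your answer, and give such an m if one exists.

At m = 27, 5·27 + 13 = 148 ≡ 13 (mod 15), and each step in m adds 5, giving residues 13, 3, 8, 13, 3, 8, 13, 3, 8, 13, 3, 8 for m = 27, 28, …, 38.
Since 0 is absent from this list, 15 ∤ 5m + 13 for every m with 27 ≤ m ≤ 38.

No, no such integer m in that range exists.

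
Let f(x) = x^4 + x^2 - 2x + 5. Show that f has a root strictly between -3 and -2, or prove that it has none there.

The endpoint values f(-3) = 101 and f(-2) = 29 are both positive. Claim: f(x) > 0 for every x in (-3, -2).
Shift to the endpoint -2: with x = -2 − u (0 < u < 1), one computes f(-2 − u) = u^4 + 8u^3 + 25u^2 + 38u + 29.
The nonzero coefficients here are all positive, so for u > 0 every term is positive (or zero), and the constant term 29 is strictly positive.
So f is strictly positive on (-3, -2); no root exists in the interval.

f has no root in that interval.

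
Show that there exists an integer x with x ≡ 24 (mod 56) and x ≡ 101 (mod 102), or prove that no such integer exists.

No such integer exists.

Both moduli are multiples of 2 = gcd(56, 102), so any solution would satisfy x ≡ 24 and x ≡ 101 modulo 2 simultaneously.
However 24 ≡ 0 and 101 ≡ 1 (mod 2), and 0 ≠ 1.
Hence the system has no solution.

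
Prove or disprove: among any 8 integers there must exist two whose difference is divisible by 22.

Take the 8 consecutive integers 107, 108, …, 114: their residues mod 22 are all distinct because 8 ≤ 22.
No two share a residue, so no pair has difference divisible by 22; the claim fails for this set.

No; for instance {107, 108, 109, 110, 111, 112, 113, 114} is a counterexample.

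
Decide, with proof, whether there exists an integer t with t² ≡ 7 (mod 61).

No, no such integer exists.

61 is prime, so by Euler's criterion 7 is a square mod 61 iff 7^((61−1)/2) = 7^30 ≡ 1 (mod 61).
Repeated squaring mod 61: 7^2 = 49 ≡ 49; 7^4 ≡ 49² = 2401 ≡ 22; 7^8 ≡ 22² = 484 ≡ 57; 7^16 ≡ 57² = 3249 ≡ 16.
Since 30 = 16 + 8 + 4 + 2, 7^30 ≡ 16 · 57 · 22 · 49; multiplying out mod 61: 16·57 = 912 ≡ 58, then 58·22 = 1276 ≡ 56, then 56·49 = 2744 ≡ 60. Thus 7^30 ≡ 60 ≡ −1 (mod 61).
By Euler's criterion 7 is a quadratic non-residue mod 61: no t satisfies t² ≡ 7 (mod 61).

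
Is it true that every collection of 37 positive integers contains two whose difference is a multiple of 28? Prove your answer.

Each integer lies in one of the 28 residue classes modulo 28.
With 37 integers and only 28 classes, the pigeonhole principle forces two of them, say a and b, into the same class.
Equal remainders mean a − b ≡ 0 (mod 28), so 28 divides their difference.

Yes.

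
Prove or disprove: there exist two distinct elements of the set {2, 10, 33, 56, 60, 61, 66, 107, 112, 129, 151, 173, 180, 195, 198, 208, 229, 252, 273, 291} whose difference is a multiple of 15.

2 mod 15 = 2 and 107 mod 15 = 2, so 107 − 2 = 105 = 7·15.

Yes: 2 and 107.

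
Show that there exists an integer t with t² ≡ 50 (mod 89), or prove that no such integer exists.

t = 36 works: 36² = 1296, and 1296 − 50 = 1246 = 14·89.

t = 36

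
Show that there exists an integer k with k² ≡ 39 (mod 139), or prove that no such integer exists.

No, no such integer exists.

139 is prime, so by Euler's criterion 39 is a square mod 139 iff 39^((139−1)/2) = 39^69 ≡ 1 (mod 139).
Repeated squaring mod 139: 39^2 = 1521 ≡ 131; 39^4 ≡ 131² = 17161 ≡ 64; 39^8 ≡ 64² = 4096 ≡ 65; 39^16 ≡ 65² = 4225 ≡ 55; 39^32 ≡ 55² = 3025 ≡ 106; 39^64 ≡ 106² = 11236 ≡ 116.
Since 69 = 64 + 4 + 1, 39^69 ≡ 116 · 64 · 39; multiplying out mod 139: 116·64 = 7424 ≡ 57, then 57·39 = 2223 ≡ 138. Thus 39^69 ≡ 138 ≡ −1 (mod 139).
The value −1 means 39 is a non-residue modulo 139, so k² ≡ 39 (mod 139) is impossible.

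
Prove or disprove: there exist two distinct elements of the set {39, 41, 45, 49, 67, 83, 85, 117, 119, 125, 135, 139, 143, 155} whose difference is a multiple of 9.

45 and 117 are such a pair.

45 mod 9 = 0 and 117 mod 9 = 0, so 117 − 45 = 72 = 8·9.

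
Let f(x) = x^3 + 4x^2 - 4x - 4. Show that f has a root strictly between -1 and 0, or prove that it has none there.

f(-1) = 3 and f(0) = -4, which have opposite signs.
f is continuous everywhere (it is a polynomial), in particular on [-1, 0].
By the Intermediate Value Theorem f must vanish at some point of (-1, 0).

Such a root exists.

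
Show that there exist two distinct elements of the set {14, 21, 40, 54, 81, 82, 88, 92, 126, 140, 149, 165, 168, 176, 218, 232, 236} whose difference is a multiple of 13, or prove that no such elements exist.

14 and 40 are such a pair.

Reduce each element mod 13: 14↦1, 21↦8, 40↦1, 54↦2, 81↦3, 82↦4, 88↦10, 92↦1, 126↦9, 140↦10, 149↦6, 165↦9, 168↦12, 176↦7, 218↦10, 232↦11, 236↦2. The residue 1 repeats (at 14 and 40), and 40 − 14 = 26 = 2·13.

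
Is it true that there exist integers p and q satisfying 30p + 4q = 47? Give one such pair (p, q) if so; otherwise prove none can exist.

No, no such integers exist.

Any value of 30p + 4q is a multiple of gcd(30, 4) = 2.
But 47 = 2·23 + 1, so 2 ∤ 47.
Therefore 30p + 4q = 47 has no solution in integers.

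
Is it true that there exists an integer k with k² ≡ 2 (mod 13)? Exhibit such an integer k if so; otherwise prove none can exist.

Computing k² mod 13 for k = 0, 1, …, 6 (enough, by the symmetry k ↦ 13 − k) gives 0, 1, 4, 9, 3, 12, 10.
So the quadratic residues mod 13 are {0, 1, 3, 4, 9, 10, 12}, and 2 is not among them.
Therefore k² ≡ 2 (mod 13) has no solution.

No such integer exists.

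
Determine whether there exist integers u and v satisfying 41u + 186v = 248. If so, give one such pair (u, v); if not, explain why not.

u = 124, v = -26

41 and 186 are coprime, so 41u + 186v ranges over all of ℤ.
Run the Euclidean algorithm on 186 and 41: 186 = 4·41 + 22, 41 = 1·22 + 19, 22 = 1·19 + 3, 19 = 6·3 + 1, 3 = 3·1 + 0.
Unwinding: 1 = 19 − 6·3 = 19 − 6·(22 − 1·19) = −6·22 + 7·19 = −6·22 + 7·(41 − 1·22) = 7·41 − 13·22 = 7·41 − 13·(186 − 4·41) = −13·186 + 59·41, i.e. 41·59 + 186·(-13) = 1.
Multiplying through by 248: u = 59·248 = 14632, v = (-13)·248 = -3224 is a solution.
Subtracting 78·186 from u and adding 78·41 to v gives the tidier solution (124, -26).
Check: 41·124 + 186·(-26) = 5084 − 4836 = 248. ✓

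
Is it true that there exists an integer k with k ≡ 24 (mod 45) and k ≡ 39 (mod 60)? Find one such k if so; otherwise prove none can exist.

Here gcd(45, 60) = 15, and both 24 and 39 leave remainder 9 mod 15, so the system is consistent.
List candidates k ≡ 24 (mod 45): 24, 69, 114, 159. Modulo 60 these are 24, 9, 54, 39; 159 gives 39 as required.
Verify: 159 = 3·45 + 24 and 159 = 2·60 + 39. ✓

k = 159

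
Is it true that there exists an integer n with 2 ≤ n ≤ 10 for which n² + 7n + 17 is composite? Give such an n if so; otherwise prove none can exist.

At n = 10: 10² + 7·10 + 17 = 187 = 11·17, which is composite.

n = 10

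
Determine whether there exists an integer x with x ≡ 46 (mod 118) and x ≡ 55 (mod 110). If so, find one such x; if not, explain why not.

gcd(118, 110) = 2. If x ≡ 46 (mod 118) and x ≡ 55 (mod 110), then x ≡ 46 (mod 2) and x ≡ 55 (mod 2).
These are incompatible: 46 − 55 = -9 is not divisible by 2.
Hence the system has no solution.

No, no such integer exists.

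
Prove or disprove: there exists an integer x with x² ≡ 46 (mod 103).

Take x = 47. Then 47² = 2209 = 21·103 + 46, so 47² ≡ 46 (mod 103).

x = 47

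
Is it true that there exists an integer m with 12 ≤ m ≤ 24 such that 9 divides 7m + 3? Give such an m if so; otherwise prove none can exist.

m = 15

For m = 12, 13, 14 the values 87, 94, 101 are not multiples of 9. Try m = 15: 7·15 + 3 = 108 = 12·9, which is divisible by 9.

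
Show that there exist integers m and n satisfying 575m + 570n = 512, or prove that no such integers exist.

Both 575 and 570 are divisible by gcd(575, 570) = 5, hence so is any combination 575m + 570n.
But 512 is not a multiple of 5 (it leaves remainder 2).
So the equation is unsolvable over ℤ.

No such integers exist.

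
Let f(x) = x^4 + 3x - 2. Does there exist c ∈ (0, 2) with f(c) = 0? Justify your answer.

Yes, such a c exists.

f(0) = -2 and f(2) = 20, which have opposite signs.
As a polynomial, f is continuous on every closed interval.
By the Intermediate Value Theorem, f takes the value 0 somewhere in the open interval.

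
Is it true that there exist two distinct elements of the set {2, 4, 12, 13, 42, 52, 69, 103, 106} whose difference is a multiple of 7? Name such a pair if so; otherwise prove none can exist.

Both 12 and 103 leave remainder 5 on division by 7; their difference 91 = 13·7 is a multiple of 7.

Yes: 12 and 103.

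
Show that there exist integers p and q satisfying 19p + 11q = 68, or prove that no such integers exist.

19 and 11 are coprime, so 19p + 11q ranges over all of ℤ.
Euclidean algorithm: 19 = 1·11 + 8, 11 = 1·8 + 3, 8 = 2·3 + 2, 3 = 1·2 + 1, 2 = 2·1 + 0.
Working back up the chain: 1 = 3 − 1·2 = 3 − (8 − 2·3) = −8 + 3·3 = −8 + 3·(11 − 1·8) = 3·11 − 4·8 = 3·11 − 4·(19 − 1·11) = −4·19 + 7·11. So 19·(-4) + 11·7 = 1.
Times 68: 19·(-272) + 11·476 = 68, so (-272, 476) solves it.
Adding 25·11 to p and subtracting 25·19 from q gives the tidier solution (3, 1).
Indeed 19·3 + 11·1 = 57 + 11 = 68.

p = 3, q = 1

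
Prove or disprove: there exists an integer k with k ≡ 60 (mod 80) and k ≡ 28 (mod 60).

Both moduli are multiples of 20 = gcd(80, 60), so any solution would satisfy k ≡ 60 and k ≡ 28 modulo 20 simultaneously.
These are incompatible: 60 − 28 = 32 is not divisible by 20.
Therefore no such k exists.

No, no such integer exists.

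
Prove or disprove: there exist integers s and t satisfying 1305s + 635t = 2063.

No, no such integers exist.

Both 1305 and 635 are divisible by gcd(1305, 635) = 5, hence so is any combination 1305s + 635t.
However 2063 leaves remainder 3 on division by 5.
So the equation is unsolvable over ℤ.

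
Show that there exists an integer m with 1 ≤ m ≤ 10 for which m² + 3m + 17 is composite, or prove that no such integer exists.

At m = 1: 1² + 3·1 + 17 = 21 = 3·7, which is composite.

m = 1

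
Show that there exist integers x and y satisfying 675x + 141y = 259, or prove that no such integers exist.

No such integers exist.

Both 675 and 141 are divisible by gcd(675, 141) = 3, hence so is any combination 675x + 141y.
But 259 is not a multiple of 3 (it leaves remainder 1).
Hence no integers x, y satisfy the equation.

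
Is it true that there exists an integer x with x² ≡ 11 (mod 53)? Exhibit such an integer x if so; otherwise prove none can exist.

x = 8 works: 8² = 64, and 64 − 11 = 53 = 1·53.

x = 8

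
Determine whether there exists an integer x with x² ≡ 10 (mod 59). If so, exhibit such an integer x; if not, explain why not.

59 is prime, so by Euler's criterion 10 is a square mod 59 iff 10^((59−1)/2) = 10^29 ≡ 1 (mod 59).
Repeated squaring mod 59: 10^2 = 100 ≡ 41; 10^4 ≡ 41² = 1681 ≡ 29; 10^8 ≡ 29² = 841 ≡ 15; 10^16 ≡ 15² = 225 ≡ 48.
Since 29 = 16 + 8 + 4 + 1, 10^29 ≡ 48 · 15 · 29 · 10; multiplying out mod 59: 48·15 = 720 ≡ 12, then 12·29 = 348 ≡ 53, then 53·10 = 530 ≡ 58. Thus 10^29 ≡ 58 ≡ −1 (mod 59).
The value −1 means 10 is a non-residue modulo 59, so x² ≡ 10 (mod 59) is impossible.

There is no such integer.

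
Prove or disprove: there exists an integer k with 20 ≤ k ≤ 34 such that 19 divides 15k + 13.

For k = 20, 21, …, 26 the values 313, 328, 343, 358, 373, 388, 403 are not multiples of 19. At k = 27 we get 15·27 + 13 = 418, and 418 = 19·22.

k = 27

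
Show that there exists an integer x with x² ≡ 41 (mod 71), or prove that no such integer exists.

No such integer exists.

71 is prime, so by Euler's criterion 41 is a square mod 71 iff 41^((71−1)/2) = 41^35 ≡ 1 (mod 71).
Squaring successively (mod 71): 41^2 = 1681 ≡ 48; 41^4 ≡ 48² = 2304 ≡ 32; 41^8 ≡ 32² = 1024 ≡ 30; 41^16 ≡ 30² = 900 ≡ 48; 41^32 ≡ 48² = 2304 ≡ 32.
Since 35 = 32 + 2 + 1, 41^35 ≡ 32 · 48 · 41; multiplying out mod 71: 32·48 = 1536 ≡ 45, then 45·41 = 1845 ≡ 70. Thus 41^35 ≡ 70 ≡ −1 (mod 71).
The value −1 means 41 is a non-residue modulo 71, so x² ≡ 41 (mod 71) is impossible.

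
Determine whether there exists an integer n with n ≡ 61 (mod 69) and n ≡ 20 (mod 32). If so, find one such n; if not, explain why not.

gcd(69, 32) = 1, so the Chinese Remainder Theorem guarantees exactly one residue class mod 2208 satisfying both.
Write n = 61 + 69t and require 61 + 69t ≡ 20 (mod 32), i.e. 69t ≡ 23 (mod 32).
69 ≡ 5 (mod 32), so this reads 5t ≡ 23 (mod 32). Since 5·13 = 65 = 2·32 + 1, the inverse of 5 mod 32 is 13.
Therefore t ≡ 13·23 = 299 ≡ 11 (mod 32).
Taking t = 11 gives n = 61 + 69·11 = 820.
Verify: 820 = 11·69 + 61 and 820 = 25·32 + 20. ✓

n = 820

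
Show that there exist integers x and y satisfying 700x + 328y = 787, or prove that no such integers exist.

gcd(700, 328) = 4, so every integer of the form 700x + 328y is a multiple of 4.
But 787 is not a multiple of 4 (it leaves remainder 3).
Therefore 700x + 328y = 787 has no solution in integers.

No such integers exist.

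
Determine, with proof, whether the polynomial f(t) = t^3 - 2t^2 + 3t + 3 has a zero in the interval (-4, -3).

Evaluate at the endpoints: f(-4) = -105, f(-3) = -51 — same sign (negative).
f'(t) = 3t^2 - 4t + 3 has discriminant (-4)² − 4·3·3 = -20 < 0, so f' has no real roots and is positive for every real t.
So f is strictly increasing; between -4 and -3 its values lie between f(-4) = -105 and f(-3) = -51, all negative. Therefore f has no root in (-4, -3).

No such root exists.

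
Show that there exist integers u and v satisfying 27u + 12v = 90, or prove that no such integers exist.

u = 2, v = 3

Every value of 27u + 12v is a multiple of gcd(27, 12) = 3; since 3 ∣ 90, solutions exist.
Dividing through by 3 reduces the equation to 9u + 4v = 30.
Dividing repeatedly: 9 = 2·4 + 1, 4 = 4·1 + 0.
Back-substituting, 1 = 9 − 2·4; that is, 9·1 + 4·(-2) = 1.
Multiplying through by 30: u = 1·30 = 30, v = (-2)·30 = -60 is a solution.
The general solution is u = 30 + 4k, v = -60 − 9k; taking k = -7 gives the smaller pair u = 2, v = 3.
Check: 27·2 + 12·3 = 54 + 36 = 90. ✓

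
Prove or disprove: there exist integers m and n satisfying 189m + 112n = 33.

Any value of 189m + 112n is a multiple of gcd(189, 112) = 7.
However 33 leaves remainder 5 on division by 7.
Therefore 189m + 112n = 33 has no solution in integers.

No, no such integers exist.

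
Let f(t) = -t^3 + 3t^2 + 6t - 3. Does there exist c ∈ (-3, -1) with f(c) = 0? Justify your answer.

Yes, f has a root in the interval.

f(-3) = 33 and f(-1) = -5, which have opposite signs.
f is continuous everywhere (it is a polynomial), in particular on [-3, -1].
By the Intermediate Value Theorem f must vanish at some point of (-3, -1).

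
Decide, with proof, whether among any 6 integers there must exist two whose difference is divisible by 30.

No; for instance {137, 138, 139, 140, 141, 142} is a counterexample.

Take the 6 consecutive integers 137, 138, …, 142: their residues mod 30 are all distinct because 6 ≤ 30.
The differences between them range over 1, …, 5, none of which is divisible by 30.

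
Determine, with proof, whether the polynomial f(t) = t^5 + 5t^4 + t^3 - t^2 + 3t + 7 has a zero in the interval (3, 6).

The endpoint values f(3) = 682 and f(6) = 14461 are both positive. Claim: f(t) > 0 for every t in (3, 6).
Shift to the endpoint 3: with t = 3 + u (0 < u < 3), one computes f(3 + u) = u^5 + 20u^4 + 151u^3 + 548u^2 + 969u + 682.
All 6 nonzero coefficients of this polynomial in u are positive; hence for u > 0 the value is a sum of positive terms (the constant 682 among them).
So f is strictly positive on (3, 6); no root exists in the interval.

f has no root in that interval.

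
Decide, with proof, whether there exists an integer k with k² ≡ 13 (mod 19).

No such integer exists.

Since (19 − k)² ≡ k² (mod 19), it suffices to square k = 0, 1, …, 9: the residues are 0, 1, 4, 9, 16, 6, 17, 11, 7, 5.
So the quadratic residues mod 19 are {0, 1, 4, 5, 6, 7, 9, 11, 16, 17}, and 13 is not among them.
Hence no integer k has k² ≡ 13 (mod 19).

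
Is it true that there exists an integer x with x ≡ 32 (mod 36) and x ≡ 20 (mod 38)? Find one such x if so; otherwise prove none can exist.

The moduli are not coprime: gcd(36, 38) = 2. Compatibility requires 2 ∣ (20 − 32) = -12, which holds, so solutions exist.
List candidates x ≡ 32 (mod 36): 32, 68, 104, 140, 176, 212, 248. Modulo 38 these are 32, 30, 28, 26, 24, 22, 20; 248 gives 20 as required.
Check: 248 mod 36 = 32, 248 mod 38 = 20. ✓

x = 248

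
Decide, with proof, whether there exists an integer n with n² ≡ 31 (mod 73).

There is no such integer.

Apply Euler's criterion with the prime 73: 31 is a quadratic residue iff 31^36 ≡ 1 (mod 73), and a non-residue iff it is ≡ −1.
Squaring successively (mod 73): 31^2 = 961 ≡ 12; 31^4 ≡ 12² = 144 ≡ 71; 31^8 ≡ 71² = 5041 ≡ 4; 31^16 ≡ 4² = 16 ≡ 16; 31^32 ≡ 16² = 256 ≡ 37.
Since 36 = 32 + 4, 31^36 ≡ 37 · 71; multiplying out mod 73: 37·71 = 2627 ≡ 72. Thus 31^36 ≡ 72 ≡ −1 (mod 73).
The value −1 means 31 is a non-residue modulo 73, so n² ≡ 31 (mod 73) is impossible.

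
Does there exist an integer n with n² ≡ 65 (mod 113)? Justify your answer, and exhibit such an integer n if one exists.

Apply Euler's criterion with the prime 113: 65 is a quadratic residue iff 65^56 ≡ 1 (mod 113), and a non-residue iff it is ≡ −1.
Squaring successively (mod 113): 65^2 = 4225 ≡ 44; 65^4 ≡ 44² = 1936 ≡ 15; 65^8 ≡ 15² = 225 ≡ 112; 65^16 ≡ 112² = 12544 ≡ 1; 65^32 ≡ 1² = 1 ≡ 1.
Since 56 = 32 + 16 + 8, 65^56 ≡ 1 · 1 · 112; multiplying out mod 113: 1·1 = 1 ≡ 1, then 1·112 = 112 ≡ 112. Thus 65^56 ≡ 112 ≡ −1 (mod 113).
The value −1 means 65 is a non-residue modulo 113, so n² ≡ 65 (mod 113) is impossible.

There is no such integer.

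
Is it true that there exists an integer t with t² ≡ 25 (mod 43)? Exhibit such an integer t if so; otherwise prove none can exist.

t = 38 works: 38² = 1444, and 1444 − 25 = 1419 = 33·43.

t = 38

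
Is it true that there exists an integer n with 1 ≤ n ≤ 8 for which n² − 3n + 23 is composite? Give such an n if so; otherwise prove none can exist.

n = 8

At n = 8: 8² − 3·8 + 23 = 63 = 3·21, which is composite.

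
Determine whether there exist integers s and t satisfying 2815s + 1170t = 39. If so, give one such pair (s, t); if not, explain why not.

No, no such integers exist.

Both 2815 and 1170 are divisible by gcd(2815, 1170) = 5, hence so is any combination 2815s + 1170t.
But 39 = 5·7 + 4, so 5 ∤ 39.
Hence no integers s, t satisfy the equation.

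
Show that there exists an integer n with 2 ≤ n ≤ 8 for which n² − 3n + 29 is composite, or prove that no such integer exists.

At n = 7: 7² − 3·7 + 29 = 57 = 3·19, which is composite.

n = 7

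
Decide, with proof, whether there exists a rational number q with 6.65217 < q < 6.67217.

q = 20/3

Multiplying by 3: 3·6.65217 = 19.95651 and 3·6.67217 = 20.01651, so the integer 20 lies strictly between them.
So q = 20/3 works: it is a ratio of integers, and dividing 3·6.65217 < 20 < 3·6.67217 through by 3 gives 6.65217 < 20/3 < 6.67217.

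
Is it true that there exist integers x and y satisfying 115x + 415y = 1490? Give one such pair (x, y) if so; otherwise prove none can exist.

x = 31, y = -5

gcd(115, 415) = 5, and 5 divides 1490, so integer solutions exist.
Dividing through by 5 reduces the equation to 23x + 83y = 298.
Run the Euclidean algorithm on 83 and 23: 83 = 3·23 + 14, 23 = 1·14 + 9, 14 = 1·9 + 5, 9 = 1·5 + 4, 5 = 1·4 + 1, 4 = 4·1 + 0.
Back-substituting, 1 = 5 − 1·4 = 5 − (9 − 1·5) = −9 + 2·5 = −9 + 2·(14 − 1·9) = 2·14 − 3·9 = 2·14 − 3·(23 − 1·14) = −3·23 + 5·14 = −3·23 + 5·(83 − 3·23) = 5·83 − 18·23; that is, 23·(-18) + 83·5 = 1.
Scaling by 298 gives the particular solution (x, y) = (-5364, 1490).
The general solution is x = -5364 + 83k, y = 1490 − 23k; taking k = 65 gives the smaller pair x = 31, y = -5.
Indeed 115·31 + 415·(-5) = 3565 − 2075 = 1490.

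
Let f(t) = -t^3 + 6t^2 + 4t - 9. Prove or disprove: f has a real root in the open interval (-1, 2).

f(-1) = -6 and f(2) = 15, which have opposite signs.
As a polynomial, f is continuous on every closed interval.
By the Intermediate Value Theorem, f takes the value 0 somewhere in the open interval.

Such a root exists.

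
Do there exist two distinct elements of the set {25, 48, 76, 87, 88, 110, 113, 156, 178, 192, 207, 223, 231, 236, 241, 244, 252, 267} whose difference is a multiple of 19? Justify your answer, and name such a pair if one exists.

Two integers differ by a multiple of 19 exactly when they have the same residue mod 19. The residues are 25↦6, 48↦10, 76↦0, 87↦11, 88↦12, 110↦15, 113↦18, 156↦4, 178↦7, 192↦2, 207↦17, 223↦14, 231↦3, 236↦8, 241↦13, 244↦16, 252↦5, 267↦1.
No residue repeats among the 18 elements, so no pair has difference ≡ 0 (mod 19).

No, no such pair exists.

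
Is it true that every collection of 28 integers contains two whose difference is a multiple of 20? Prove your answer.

Yes.

Partition the integers by their residue mod 20; there are 20 classes.
Since 28 > 20, two of the 28 integers must share a residue class by the pigeonhole principle; call them a and b.
Then a ≡ b (mod 20), i.e. 20 ∣ (a − b).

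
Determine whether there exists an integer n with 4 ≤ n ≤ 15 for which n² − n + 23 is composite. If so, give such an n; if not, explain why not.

At n = 11: 11² − 11 + 23 = 133 = 7·19, which is composite.

n = 11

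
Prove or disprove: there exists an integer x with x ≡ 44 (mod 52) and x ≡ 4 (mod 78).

No such integer exists.

Both moduli are multiples of 26 = gcd(52, 78), so any solution would satisfy x ≡ 44 and x ≡ 4 modulo 26 simultaneously.
But 44 mod 26 = 18 while 4 mod 26 = 4, a contradiction.
Therefore no such x exists.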